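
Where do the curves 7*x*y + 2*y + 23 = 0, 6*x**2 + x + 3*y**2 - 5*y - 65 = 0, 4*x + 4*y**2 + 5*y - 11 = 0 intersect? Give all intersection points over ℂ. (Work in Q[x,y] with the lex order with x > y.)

{(3, -1)}

Compute a lex Gröbner basis by Buchberger's algorithm.
f_1 = 7*x*y + 2*y + 23, LT = x*y.
f_2 = 6*x**2 + x + 3*y**2 - 5*y - 65, LT = x**2.
f_3 = 4*x + 4*y**2 + 5*y - 11, LT = x.

S(f_1,f_2): lcm = x**2*y. S = 5/42*x*y + 23/7*x - 1/2*y**3 + 5/6*y**2 + 65/6*y.
  leading term x*y: subtract (5/294)·f_1 from 5/42*x*y + 23/7*x - 1/2*y**3 + 5/6*y**2 + 65/6*y → 23/7*x - 1/2*y**3 + 5/6*y**2 + 3175/294*y - 115/294
  leading term x: subtract (23/28)·f_3 from 23/7*x - 1/2*y**3 + 5/6*y**2 + 3175/294*y - 115/294 → -1/2*y**3 - 103/42*y**2 + 3935/588*y + 5083/588
  leading term y**3: no divisor's leading term divides it; move -1/2*y**3 to the remainder.
  leading term y**2: no divisor's leading term divides it; move -103/42*y**2 to the remainder.
  leading term y: no divisor's leading term divides it; move 3935/588*y to the remainder.
  leading term 1: no divisor's leading term divides it; move 5083/588 to the remainder.
  remainder -1/2*y**3 - 103/42*y**2 + 3935/588*y + 5083/588 ≠ 0; add h_4 = -1/2*y**3 - 103/42*y**2 + 3935/588*y + 5083/588 to the basis.

S(f_1,f_3): lcm = x*y. S = -y**3 - 5/4*y**2 + 85/28*y + 23/7.
  leading term y**3: subtract (2)·h_4 from -y**3 - 5/4*y**2 + 85/28*y + 23/7 → 307/84*y**2 - 6085/588*y - 4117/294
  leading term y**2: no divisor's leading term divides it; move 307/84*y**2 to the remainder.
  leading term y: no divisor's leading term divides it; move -6085/588*y to the remainder.
  leading term 1: no divisor's leading term divides it; move -4117/294 to the remainder.
  remainder 307/84*y**2 - 6085/588*y - 4117/294 ≠ 0; add h_5 = 307/84*y**2 - 6085/588*y - 4117/294 to the basis.

S(f_2,f_3): lcm = x**2. S = -x*y**2 - 5/4*x*y + 35/12*x + 1/2*y**2 - 5/6*y - 65/6.
  leading term x*y**2: subtract (-1/7*y)·f_1 from -x*y**2 - 5/4*x*y + 35/12*x + 1/2*y**2 - 5/6*y - 65/6 → -5/4*x*y + 35/12*x + 11/14*y**2 + 103/42*y - 65/6
  leading term x*y: subtract (-5/28)·f_1 from -5/4*x*y + 35/12*x + 11/14*y**2 + 103/42*y - 65/6 → 35/12*x + 11/14*y**2 + 59/21*y - 565/84
  leading term x: subtract (35/48)·f_3 from 35/12*x + 11/14*y**2 + 59/21*y - 565/84 → -179/84*y**2 - 281/336*y + 145/112
  leading term y**2: subtract (-179/307)·h_5 from -179/84*y**2 - 281/336*y + 145/112 → -4960729/722064*y - 4960729/722064
  leading term y: no divisor's leading term divides it; move -4960729/722064*y to the remainder.
  leading term 1: no divisor's leading term divides it; move -4960729/722064 to the remainder.
  remainder -4960729/722064*y - 4960729/722064 ≠ 0; add h_6 = -4960729/722064*y - 4960729/722064 to the basis.

The other S-polynomials (S(f_1,h_4), S(f_2,h_4), S(f_3,h_4), S(f_1,h_5), S(f_2,h_5), S(f_3,h_5), S(h_4,h_5), S(f_1,h_6), S(f_2,h_6), S(f_3,h_6), S(h_4,h_6), S(h_5,h_6)) all reduce to 0 modulo the current basis, so we have a Gröbner basis.
Inter-reduce: drop elements whose leading term is divisible by another's, tail-reduce, and make monic.
Reduced Gröbner basis: {x - 3, y + 1}.

Elimination: the polynomial y + 1 lies in the elimination ideal for y, so y ∈ {-1}. For each such y, the remaining basis elements (now univariate) give the rest of the solution.
  y = -1: the earlier basis element becomes x - 3 = 0, giving x = 3 — point (3, -1).
Each listed point satisfies every original equation (direct substitution).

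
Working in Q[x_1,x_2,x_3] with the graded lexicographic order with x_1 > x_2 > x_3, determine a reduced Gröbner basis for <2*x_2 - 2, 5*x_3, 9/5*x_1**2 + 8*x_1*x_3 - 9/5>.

G = {x_1**2 - 1, x_2 - 1, x_3}

f_1 = 2*x_2 - 2, LT = x_2.
f_2 = 5*x_3, LT = x_3.
f_3 = 9/5*x_1**2 + 8*x_1*x_3 - 9/5, LT = x_1**2.

The S-polynomials (S(f_1,f_2), S(f_1,f_3), S(f_2,f_3)) all reduce to 0 modulo the current basis, so we have a Gröbner basis.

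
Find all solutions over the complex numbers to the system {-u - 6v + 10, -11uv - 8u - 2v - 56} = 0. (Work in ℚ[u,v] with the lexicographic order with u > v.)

{(178/11, -34/33), (-2, 2)}

Compute a lex Gröbner basis by Buchberger's algorithm.
f_1 = -u - 6v + 10, LT = u.
f_2 = -11uv - 8u - 2v - 56, LT = uv.

S(f_1,f_2): lcm = uv. S = -8/11u + 6v² - 112/11v - 56/11.
  leading term u: subtract (8/11)·f_1 from -8/11u + 6v² - 112/11v - 56/11 → 6v² - 64/11v - 136/11
  leading term v²: no divisor's leading term divides it; move 6v² to the remainder.
  leading term v: no divisor's leading term divides it; move -64/11v to the remainder.
  leading term 1: no divisor's leading term divides it; move -136/11 to the remainder.
  remainder 6v² - 64/11v - 136/11 ≠ 0; add h_3 = 6v² - 64/11v - 136/11 to the basis.

The other S-polynomials (S(f_1,h_3), S(f_2,h_3)) all reduce to 0 modulo the current basis, so we have a Gröbner basis.
Inter-reduce: drop elements whose leading term is divisible by another's, tail-reduce, and make monic.
Reduced Gröbner basis: {u + 6v - 10, v² - 32/33v - 68/33}.

From the last basis element, v² - 32/33v - 68/33 = 0, so v takes values in {-34/33, 2}. Each choice, substituted upward through the basis, yields the corresponding point(s) of the solution set.
  v = -34/33: the earlier basis element becomes u - 178/11 = 0, giving u = 178/11 — point (178/11, -34/33).
  v = 2: the earlier basis element becomes u + 2 = 0, giving u = -2 — point (-2, 2).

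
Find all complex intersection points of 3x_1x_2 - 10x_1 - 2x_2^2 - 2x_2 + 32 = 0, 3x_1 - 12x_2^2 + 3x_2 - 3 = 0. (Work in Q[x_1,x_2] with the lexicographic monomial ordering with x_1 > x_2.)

{(4, 1), (265/12 - 5*sqrt(2145)/12, 11/8 - sqrt(2145)/24), (5*sqrt(2145)/12 + 265/12, 11/8 + sqrt(2145)/24)}

Compute a lex Gröbner basis by Buchberger's algorithm.
f_1 = 3x_1x_2 - 10x_1 - 2x_2^2 - 2x_2 + 32, LT = x_1x_2.
f_2 = 3x_1 - 12x_2^2 + 3x_2 - 3, LT = x_1.

S(f_1,f_2): lcm = x_1x_2. S = -10/3x_1 + 4x_2^3 - 5/3x_2^2 + 1/3x_2 + 32/3.
  leading term x_1: subtract (-10/9)·f_2 from -10/3x_1 + 4x_2^3 - 5/3x_2^2 + 1/3x_2 + 32/3 → 4x_2^3 - 15x_2^2 + 11/3x_2 + 22/3
  leading term x_2^3: no divisor's leading term divides it; move 4x_2^3 to the remainder.
  leading term x_2^2: no divisor's leading term divides it; move -15x_2^2 to the remainder.
  leading term x_2: no divisor's leading term divides it; move 11/3x_2 to the remainder.
  leading term 1: no divisor's leading term divides it; move 22/3 to the remainder.
  remainder 4x_2^3 - 15x_2^2 + 11/3x_2 + 22/3 ≠ 0; add h_3 = 4x_2^3 - 15x_2^2 + 11/3x_2 + 22/3 to the basis.

The other S-polynomials (S(f_1,h_3), S(f_2,h_3)) all reduce to 0 modulo the current basis, so we have a Gröbner basis.
Inter-reduce: drop elements whose leading term is divisible by another's, tail-reduce, and make monic.
Reduced Gröbner basis: {x_1 - 4x_2^2 + x_2 - 1, x_2^3 - 15/4x_2^2 + 11/12x_2 + 11/6}.

The lex basis is triangular: the last element involves only x_2. Solving x_2^3 - 15/4x_2^2 + 11/12x_2 + 11/6 = 0 gives x_2 ∈ {1, 11/8 - sqrt(2145)/24, 11/8 + sqrt(2145)/24}; substituting each value into the earlier elements determines the remaining variables.
  x_2 = 1: the earlier basis element becomes x_1 - 4 = 0, giving x_1 = 4 — point (4, 1).
  x_2 = 11/8 - sqrt(2145)/24: the earlier basis element becomes x_1 - 265/12 + 5*sqrt(2145)/12 = 0, giving x_1 = 265/12 - 5*sqrt(2145)/12 — point (265/12 - 5*sqrt(2145)/12, 11/8 - sqrt(2145)/24).
  x_2 = 11/8 + sqrt(2145)/24: the earlier basis element becomes x_1 - 265/12 - 5*sqrt(2145)/12 = 0, giving x_1 = 5*sqrt(2145)/12 + 265/12 — point (5*sqrt(2145)/12 + 265/12, 11/8 + sqrt(2145)/24).
Check: every point annihilates each of the original generators.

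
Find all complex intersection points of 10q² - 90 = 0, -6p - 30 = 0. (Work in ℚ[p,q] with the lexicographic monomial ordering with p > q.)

{(-5, -3), (-5, 3)}

Compute a lex Gröbner basis by Buchberger's algorithm.
f_1 = 10q² - 90, LT = q².
f_2 = -6p - 30, LT = p.

The S-polynomials (S(f_1,f_2)) all reduce to 0 modulo the current basis, so we have a Gröbner basis.
Inter-reduce: drop elements whose leading term is divisible by another's, tail-reduce, and make monic.
Reduced Gröbner basis: {p + 5, q² - 9}.

From the last basis element, q² - 9 = 0, so q takes values in {-3, 3}. Each choice, substituted upward through the basis, yields the corresponding point(s) of the solution set.
  q = -3: the earlier basis element becomes p + 5 = 0, giving p = -5 — point (-5, -3).
  q = 3: the earlier basis element becomes p + 5 = 0, giving p = -5 — point (-5, 3).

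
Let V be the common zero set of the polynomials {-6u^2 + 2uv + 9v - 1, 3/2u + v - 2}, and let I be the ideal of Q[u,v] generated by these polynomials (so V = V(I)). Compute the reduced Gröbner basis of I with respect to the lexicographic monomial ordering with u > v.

G = {u + 2/3v - 4/3, v^2 - 67/12v + 35/12}

f_1 = -6u^2 + 2uv + 9v - 1, LT = u^2.
f_2 = 3/2u + v - 2, LT = u.

S(f_1,f_2): lcm = u^2. S = -uv + 4/3u - 3/2v + 1/6.
  leading term uv: subtract (-2/3v)·f_2 from -uv + 4/3u - 3/2v + 1/6 → 4/3u + 2/3v^2 - 17/6v + 1/6
  leading term u: subtract (8/9)·f_2 from 4/3u + 2/3v^2 - 17/6v + 1/6 → 2/3v^2 - 67/18v + 35/18
  leading term v^2: no divisor's leading term divides it; move 2/3v^2 to the remainder.
  leading term v: no divisor's leading term divides it; move -67/18v to the remainder.
  leading term 1: no divisor's leading term divides it; move 35/18 to the remainder.
  remainder 2/3v^2 - 67/18v + 35/18 ≠ 0; add g_3 = 2/3v^2 - 67/18v + 35/18 to the basis.

The other S-polynomials (S(f_1,g_3), S(f_2,g_3)) all reduce to 0 modulo the current basis, so we have a Gröbner basis.
Inter-reduce: drop elements whose leading term is divisible by another's, tail-reduce, and make monic.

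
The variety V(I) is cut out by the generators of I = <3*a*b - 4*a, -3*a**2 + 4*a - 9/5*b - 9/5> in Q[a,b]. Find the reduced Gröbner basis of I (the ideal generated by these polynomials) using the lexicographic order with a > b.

G = {a**2 - 4/3*a + 3/5*b + 3/5, a*b - 4/3*a, b**2 - 1/3*b - 4/3}

The reduced Gröbner basis is the canonical form of the ideal for this ordering.

f_1 = 3*a*b - 4*a, LT = a*b.
f_2 = -3*a**2 + 4*a - 9/5*b - 9/5, LT = a**2.

S(f_1,f_2): lcm = a**2*b. S = -4/3*a**2 + 4/3*a*b - 3/5*b**2 - 3/5*b.
  leading term a**2: subtract (4/9)·f_2 from -4/3*a**2 + 4/3*a*b - 3/5*b**2 - 3/5*b → 4/3*a*b - 16/9*a - 3/5*b**2 + 1/5*b + 4/5
  leading term a*b: subtract (4/9)·f_1 from 4/3*a*b - 16/9*a - 3/5*b**2 + 1/5*b + 4/5 → -3/5*b**2 + 1/5*b + 4/5
  leading term b**2: no divisor's leading term divides it; move -3/5*b**2 to the remainder.
  leading term b: no divisor's leading term divides it; move 1/5*b to the remainder.
  leading term 1: no divisor's leading term divides it; move 4/5 to the remainder.
  remainder -3/5*b**2 + 1/5*b + 4/5 ≠ 0; add g_3 = -3/5*b**2 + 1/5*b + 4/5 to the basis.

The other S-polynomials (S(f_1,g_3), S(f_2,g_3)) all reduce to 0 modulo the current basis, so we have a Gröbner basis.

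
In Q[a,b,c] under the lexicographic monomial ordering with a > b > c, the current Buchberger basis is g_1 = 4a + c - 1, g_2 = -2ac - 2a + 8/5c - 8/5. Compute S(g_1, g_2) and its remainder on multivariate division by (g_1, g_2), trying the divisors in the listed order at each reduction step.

S(g_1, g_2) = -a + 1/4c^2 + 11/20c - 4/5; remainder on division = 1/4c^2 + 4/5c - 21/20.

lcm(LM(g_1), LM(g_2)) = ac.
S = (lcm/LT(g_1))·g_1 − (lcm/LT(g_2))·g_2 = -a + 1/4c^2 + 11/20c - 4/5.
Reduce S modulo (g_1, g_2) in that order:
  leading term a: subtract (-1/4)·g_1 from -a + 1/4c^2 + 11/20c - 4/5 → 1/4c^2 + 4/5c - 21/20
  leading term c^2: no divisor's leading term divides it; move 1/4c^2 to the remainder.
  leading term c: no divisor's leading term divides it; move 4/5c to the remainder.
  leading term 1: no divisor's leading term divides it; move -21/20 to the remainder.
The remainder 1/4c^2 + 4/5c - 21/20 is nonzero, so it would be added as the next basis element.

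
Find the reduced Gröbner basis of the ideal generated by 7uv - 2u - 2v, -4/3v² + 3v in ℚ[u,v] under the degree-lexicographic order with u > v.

G = {v² - 9/4v, u - 8/55v}

Buchberger's algorithm terminates because the ascending chain of leading-term ideals stabilizes.

f_1 = 7uv - 2u - 2v, LT = uv.
f_2 = -4/3v² + 3v, LT = v².

S(f_1,f_2): lcm = uv². S = 55/28uv - 2/7v².
  reduce S modulo (f_1, f_2):
  remainder 55/98u - 4/49v ≠ 0; add g_3 = 55/98u - 4/49v to the basis.

The other S-polynomials (S(f_1,g_3), S(f_2,g_3)) all reduce to 0 modulo the current basis, so we have a Gröbner basis.
Inter-reduce: drop elements whose leading term is divisible by another's, tail-reduce, and make monic.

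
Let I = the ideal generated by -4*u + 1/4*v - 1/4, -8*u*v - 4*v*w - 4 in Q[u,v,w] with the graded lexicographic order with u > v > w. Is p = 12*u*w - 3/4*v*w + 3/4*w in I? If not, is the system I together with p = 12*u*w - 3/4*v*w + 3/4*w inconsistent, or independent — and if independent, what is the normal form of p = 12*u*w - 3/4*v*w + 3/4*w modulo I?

12*u*w - 3/4*v*w + 3/4*w lies in I (it reduces to 0).

First compute the reduced Gröbner basis of I by Buchberger's algorithm.
f_1 = -4*u + 1/4*v - 1/4, LT = u.
f_2 = -8*u*v - 4*v*w - 4, LT = u*v.

S(f_1,f_2): lcm = u*v. S = -1/16*v**2 - 1/2*v*w + 1/16*v - 1/2.
  reduce S modulo (f_1, f_2):
  remainder -1/16*v**2 - 1/2*v*w + 1/16*v - 1/2 ≠ 0; add h_3 = -1/16*v**2 - 1/2*v*w + 1/16*v - 1/2 to the basis.

The other S-polynomials (S(f_1,h_3), S(f_2,h_3)) all reduce to 0 modulo the current basis, so we have a Gröbner basis.
Inter-reduce: drop elements whose leading term is divisible by another's, tail-reduce, and make monic.
Reduced Gröbner basis: {v**2 + 8*v*w - v + 8, u - 1/16*v + 1/16}.
Label its elements g_1 = v**2 + 8*v*w - v + 8, g_2 = u - 1/16*v + 1/16.

Reduce p = 12*u*w - 3/4*v*w + 3/4*w modulo G:
  leading term u*w: subtract (12*w)·g_2 from 12*u*w - 3/4*v*w + 3/4*w → 0
  normal form = 0.
Since the normal form is 0, p ∈ I.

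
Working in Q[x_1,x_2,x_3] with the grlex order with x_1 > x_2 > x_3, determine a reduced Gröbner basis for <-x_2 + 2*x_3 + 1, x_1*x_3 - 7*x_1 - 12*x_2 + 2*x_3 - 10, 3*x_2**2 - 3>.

G = {x_3**2 + x_3, x_1 + 22/7*x_3 + 22/7, x_2 - 2*x_3 - 1}

f_1 = -x_2 + 2*x_3 + 1, LT = x_2.
f_2 = x_1*x_3 - 7*x_1 - 12*x_2 + 2*x_3 - 10, LT = x_1*x_3.
f_3 = 3*x_2**2 - 3, LT = x_2**2.

S(f_1,f_3): lcm = x_2**2. S = -2*x_2*x_3 - x_2 + 1.
  reduce S modulo (f_1, f_2, f_3):
  remainder -4*x_3**2 - 4*x_3 ≠ 0; add g_4 = -4*x_3**2 - 4*x_3 to the basis.

S(f_2,g_4): lcm = x_1*x_3**2. S = -8*x_1*x_3 - 12*x_2*x_3 + 2*x_3**2 - 10*x_3.
  reduce S modulo (f_1, f_2, f_3, g_4):
  remainder -56*x_1 - 176*x_3 - 176 ≠ 0; add g_5 = -56*x_1 - 176*x_3 - 176 to the basis.

The other S-polynomials (S(f_1,f_2), S(f_2,f_3), S(f_1,g_4), S(f_3,g_4), S(f_1,g_5), S(f_2,g_5), S(f_3,g_5), S(g_4,g_5)) all reduce to 0 modulo the current basis, so we have a Gröbner basis.
Inter-reduce: drop elements whose leading term is divisible by another's, tail-reduce, and make monic.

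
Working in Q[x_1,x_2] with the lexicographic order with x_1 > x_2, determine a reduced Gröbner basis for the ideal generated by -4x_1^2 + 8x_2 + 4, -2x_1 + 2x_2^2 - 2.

The reduced Gröbner basis is the canonical form of the ideal for this ordering.

f_1 = -4x_1^2 + 8x_2 + 4, LT = x_1^2.
f_2 = -2x_1 + 2x_2^2 - 2, LT = x_1.

S(f_1,f_2): lcm = x_1^2. S = x_1x_2^2 - x_1 - 2x_2 - 1.
  reduce S modulo (f_1, f_2):
  remainder x_2^4 - 2x_2^2 - 2x_2 ≠ 0; add g_3 = x_2^4 - 2x_2^2 - 2x_2 to the basis.

The other S-polynomials (S(f_1,g_3), S(f_2,g_3)) all reduce to 0 modulo the current basis, so we have a Gröbner basis.
Inter-reduce: drop elements whose leading term is divisible by another's, tail-reduce, and make monic.

G = {x_1 - x_2^2 + 1, x_2^4 - 2x_2^2 - 2x_2}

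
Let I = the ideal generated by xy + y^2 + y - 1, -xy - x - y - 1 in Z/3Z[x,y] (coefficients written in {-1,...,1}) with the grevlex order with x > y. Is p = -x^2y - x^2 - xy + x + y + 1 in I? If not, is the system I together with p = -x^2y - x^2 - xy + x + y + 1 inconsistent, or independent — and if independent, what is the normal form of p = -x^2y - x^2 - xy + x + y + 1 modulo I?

First compute the reduced Gröbner basis of I by Buchberger's algorithm.
f_1 = xy + y^2 + y - 1, LT = xy.
f_2 = -xy - x - y - 1, LT = xy.

S(f_1,f_2): lcm = xy. S = y^2 - x + 1.
  leading term y^2: no divisor's leading term divides it; move y^2 to the remainder.
  leading term x: no divisor's leading term divides it; move -x to the remainder.
  leading term 1: no divisor's leading term divides it; move 1 to the remainder.
  remainder y^2 - x + 1 ≠ 0; add h_3 = y^2 - x + 1 to the basis.

S(f_1,h_3): lcm = xy^2. S = y^3 + x^2 + y^2 - x - y.
  leading term y^3: subtract (y)·h_3 from y^3 + x^2 + y^2 - x - y → x^2 + xy + y^2 - x + y
  leading term x^2: no divisor's leading term divides it; move x^2 to the remainder.
  leading term xy: subtract (1)·f_1 from xy + y^2 - x + y → -x + 1
  leading term x: no divisor's leading term divides it; move -x to the remainder.
  leading term 1: no divisor's leading term divides it; move 1 to the remainder.
  remainder x^2 - x + 1 ≠ 0; add h_4 = x^2 - x + 1 to the basis.

S(f_2,h_3): lcm = xy^2. S = x^2 + xy + y^2 - x + y.
  leading term x^2: subtract (1)·h_4 from x^2 + xy + y^2 - x + y → xy + y^2 + y - 1
  leading term xy: subtract (1)·f_1 from xy + y^2 + y - 1 → 0
  remainder 0.

S(f_1,h_4): lcm = x^2y. S = xy^2 - xy - x - y.
  leading term xy^2: subtract (y)·f_1 from xy^2 - xy - x - y → -y^3 - xy - y^2 - x
  leading term y^3: subtract (-y)·h_3 from -y^3 - xy - y^2 - x → xy - y^2 - x + y
  leading term xy: subtract (1)·f_1 from xy - y^2 - x + y → y^2 - x + 1
  leading term y^2: subtract (1)·h_3 from y^2 - x + 1 → 0
  remainder 0.

S(f_2,h_4): lcm = x^2y. S = x^2 - xy + x - y.
  leading term x^2: subtract (1)·h_4 from x^2 - xy + x - y → -xy - x - y - 1
  leading term xy: subtract (-1)·f_1 from -xy - x - y - 1 → y^2 - x + 1
  leading term y^2: subtract (1)·h_3 from y^2 - x + 1 → 0
  remainder 0.

S(h_3,h_4): leading monomials are coprime, so the S-polynomial reduces to 0 (Buchberger's first criterion).
Every S-polynomial of the final basis reduces to 0, so we have a Gröbner basis.
Inter-reduce: drop elements whose leading term is divisible by another's, tail-reduce, and make monic.
Reduced Gröbner basis: {x^2 - x + 1, xy + x + y + 1, y^2 - x + 1}.
Label its elements g_1 = x^2 - x + 1, g_2 = xy + x + y + 1, g_3 = y^2 - x + 1.

Reduce p = -x^2y - x^2 - xy + x + y + 1 modulo G:
  leading term x^2y: subtract (-y)·g_1 from -x^2y - x^2 - xy + x + y + 1 → -x^2 + xy + x - y + 1
  leading term x^2: subtract (-1)·g_1 from -x^2 + xy + x - y + 1 → xy - y - 1
  leading term xy: subtract (1)·g_2 from xy - y - 1 → -x + y + 1
  leading term x: no divisor's leading term divides it; move -x to the remainder.
  leading term y: no divisor's leading term divides it; move y to the remainder.
  leading term 1: no divisor's leading term divides it; move 1 to the remainder.
  normal form = -x + y + 1.
The normal form is nonzero, so p ∉ I. Since p minus its normal form lies in I, I + (p) = I + (r) where r = -x + y + 1; decide whether this ideal is the whole ring.
Run Buchberger on G together with r (pairs among the g_i already reduce to 0 since G is a Gröbner basis):
g_1 = x^2 - x + 1, LT = x^2.
g_2 = xy + x + y + 1, LT = xy.
g_3 = y^2 - x + 1, LT = y^2.
r = -x + y + 1, LT = x.

S(g_1,g_2): lcm = x^2y. S = -x^2 + xy - x + y.
  leading term x^2: subtract (-1)·g_1 from -x^2 + xy - x + y → xy + x + y + 1
  leading term xy: subtract (1)·g_2 from xy + x + y + 1 → 0
  remainder 0.

S(g_1,g_3): leading monomials are coprime, so the S-polynomial reduces to 0 (Buchberger's first criterion).
S(g_1,r): lcm = x^2. S = xy + 1.
  leading term xy: subtract (1)·g_2 from xy + 1 → -x - y
  leading term x: subtract (1)·r from -x - y → y - 1
  leading term y: no divisor's leading term divides it; move y to the remainder.
  leading term 1: no divisor's leading term divides it; move -1 to the remainder.
  remainder y - 1 ≠ 0; add m_5 = y - 1 to the basis.

S(g_2,g_3): lcm = xy^2. S = x^2 + xy + y^2 - x + y.
  leading term x^2: subtract (1)·g_1 from x^2 + xy + y^2 - x + y → xy + y^2 + y - 1
  leading term xy: subtract (1)·g_2 from xy + y^2 + y - 1 → y^2 - x + 1
  leading term y^2: subtract (1)·g_3 from y^2 - x + 1 → 0
  remainder 0.

S(g_2,r): lcm = xy. S = y^2 + x - y + 1.
  leading term y^2: subtract (1)·g_3 from y^2 + x - y + 1 → -x - y
  leading term x: subtract (1)·r from -x - y → y - 1
  leading term y: subtract (1)·m_5 from y - 1 → 0
  remainder 0.

S(g_3,r): leading monomials are coprime, so the S-polynomial reduces to 0 (Buchberger's first criterion).
S(g_1,m_5): leading monomials are coprime, so the S-polynomial reduces to 0 (Buchberger's first criterion).
S(g_2,m_5): lcm = xy. S = -x + y + 1.
  leading term x: subtract (1)·r from -x + y + 1 → 0
  remainder 0.

S(g_3,m_5): lcm = y^2. S = -x + y + 1.
  leading term x: subtract (1)·r from -x + y + 1 → 0
  remainder 0.

S(r,m_5): leading monomials are coprime, so the S-polynomial reduces to 0 (Buchberger's first criterion).
Every S-polynomial of the final basis reduces to 0, so we have a Gröbner basis.
Inter-reduce: drop elements whose leading term is divisible by another's, tail-reduce, and make monic.
Reduced Gröbner basis: {x + 1, y - 1}.
The reduced Gröbner basis of I + (p) is {x + 1, y - 1} ≠ {1}, a proper ideal, so the enlarged system stays consistent: p is independent of I, with normal form -x + y + 1.

-x^2y - x^2 - xy + x + y + 1 is independent of I; its normal form modulo I is -x + y + 1.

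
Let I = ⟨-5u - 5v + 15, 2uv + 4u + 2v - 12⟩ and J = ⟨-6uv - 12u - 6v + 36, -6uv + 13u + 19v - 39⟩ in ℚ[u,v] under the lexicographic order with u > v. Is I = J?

For a fixed monomial order, each ideal has a unique reduced Gröbner basis; comparing bases decides equality.
Buchberger on the first generating set:
f_1 = -5u - 5v + 15, LT = u.
f_2 = 2uv + 4u + 2v - 12, LT = uv.

S(f_1,f_2): lcm = uv. S = -2u + v² - 4v + 6.
  reduce S modulo (f_1, f_2):
  remainder v² - 2v ≠ 0; add g_3 = v² - 2v to the basis.

The other S-polynomials (S(f_1,g_3), S(f_2,g_3)) all reduce to 0 modulo the current basis, so we have a Gröbner basis.
Inter-reduce: drop elements whose leading term is divisible by another's, tail-reduce, and make monic.
Reduced Gröbner basis: {u + v - 3, v² - 2v}.

Buchberger on the second generating set:
h_1 = -6uv - 12u - 6v + 36, LT = uv.
h_2 = -6uv + 13u + 19v - 39, LT = uv.

S(h_1,h_2): lcm = uv. S = 25/6u + 25/6v - 25/2.
  reduce S modulo (h_1, h_2):
  remainder 25/6u + 25/6v - 25/2 ≠ 0; add k_3 = 25/6u + 25/6v - 25/2 to the basis.

S(h_1,k_3): lcm = uv. S = 2u - v² + 4v - 6.
  reduce S modulo (h_1, h_2, k_3):
  remainder -v² + 2v ≠ 0; add k_4 = -v² + 2v to the basis.

The other S-polynomials (S(h_2,k_3), S(h_1,k_4), S(h_2,k_4), S(k_3,k_4)) all reduce to 0 modulo the current basis, so we have a Gröbner basis.
Inter-reduce: drop elements whose leading term is divisible by another's, tail-reduce, and make monic.
Reduced Gröbner basis: {u + v - 3, v² - 2v}.

These coincide, so the ideals are equal.

Yes, the ideals are equal.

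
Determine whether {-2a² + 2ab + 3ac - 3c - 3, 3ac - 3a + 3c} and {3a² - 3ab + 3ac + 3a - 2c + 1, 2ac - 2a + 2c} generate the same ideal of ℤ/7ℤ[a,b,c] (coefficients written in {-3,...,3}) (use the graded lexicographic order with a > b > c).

Yes, the ideals are equal.

For a fixed monomial order, each ideal has a unique reduced Gröbner basis; comparing bases decides equality.
Buchberger on the first generating set:
f_1 = -2a² + 2ab + 3ac - 3c - 3, LT = a².
f_2 = 3ac - 3a + 3c, LT = ac.

S(f_1,f_2): lcm = a²c. S = -abc + 2ac² + a² - ac - 2c² - 2c.
  reduce S modulo (f_1, f_2):
  remainder bc + 3c² - a + c + 2 ≠ 0; add g_3 = bc + 3c² - a + c + 2 to the basis.

The other S-polynomials (S(f_1,g_3), S(f_2,g_3)) all reduce to 0 modulo the current basis, so we have a Gröbner basis.
Inter-reduce: drop elements whose leading term is divisible by another's, tail-reduce, and make monic.
Reduced Gröbner basis: {a² - ab + 2a + 3c - 2, ac - a + c, bc + 3c² - a + c + 2}.

Buchberger on the second generating set:
h_1 = 3a² - 3ab + 3ac + 3a - 2c + 1, LT = a².
h_2 = 2ac - 2a + 2c, LT = ac.

S(h_1,h_2): lcm = a²c. S = -abc + ac² + a² - 3c² - 2c.
  reduce S modulo (h_1, h_2):
  remainder bc + 3c² - a + c + 2 ≠ 0; add k_3 = bc + 3c² - a + c + 2 to the basis.

The other S-polynomials (S(h_1,k_3), S(h_2,k_3)) all reduce to 0 modulo the current basis, so we have a Gröbner basis.
Inter-reduce: drop elements whose leading term is divisible by another's, tail-reduce, and make monic.
Reduced Gröbner basis: {a² - ab + 2a + 3c - 2, ac - a + c, bc + 3c² - a + c + 2}.

Same reduced basis, so the two generating sets span the same ideal.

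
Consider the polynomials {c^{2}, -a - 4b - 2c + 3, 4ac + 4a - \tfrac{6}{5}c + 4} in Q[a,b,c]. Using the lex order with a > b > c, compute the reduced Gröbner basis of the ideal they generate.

f_1 = c^{2}, LT = c^{2}.
f_2 = -a - 4b - 2c + 3, LT = a.
f_3 = 4ac + 4a - \tfrac{6}{5}c + 4, LT = ac.

S(f_1,f_3): lcm = ac^{2}. S = -ac + \tfrac{3}{10}c^{2} - c.
  reduce S modulo (f_1, f_2, f_3):
  remainder 4bc - 4c ≠ 0; add g_4 = 4bc - 4c to the basis.

S(f_2,f_3): lcm = ac. S = -a + 4bc + 2c^{2} - \tfrac{27}{10}c - 1.
  reduce S modulo (f_1, f_2, f_3, g_4):
  remainder 4b + \tfrac{33}{10}c - 4 ≠ 0; add g_5 = 4b + \tfrac{33}{10}c - 4 to the basis.

The other S-polynomials (S(f_1,f_2), S(f_1,g_4), S(f_2,g_4), S(f_3,g_4), S(f_1,g_5), S(f_2,g_5), S(f_3,g_5), S(g_4,g_5)) all reduce to 0 modulo the current basis, so we have a Gröbner basis.
Inter-reduce: drop elements whose leading term is divisible by another's, tail-reduce, and make monic.

G = {a - \tfrac{13}{10}c + 1, b + \tfrac{33}{40}c - 1, c^{2}}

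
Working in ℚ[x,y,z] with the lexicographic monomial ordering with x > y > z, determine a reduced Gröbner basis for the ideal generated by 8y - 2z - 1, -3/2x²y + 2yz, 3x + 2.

G = {x + ⅔, y - ¼z - ⅛, z² + ⅙z - ⅙}

f_1 = 8y - 2z - 1, LT = y.
f_2 = -3/2x²y + 2yz, LT = x²y.
f_3 = 3x + 2, LT = x.

S(f_1,f_2): lcm = x²y. S = -¼x²z - ⅛x² + 4/3yz.
  reduce S modulo (f_1, f_2, f_3):
  remainder ⅓z² + 1/18z - 1/18 ≠ 0; add g_4 = ⅓z² + 1/18z - 1/18 to the basis.

The other S-polynomials (S(f_1,f_3), S(f_2,f_3), S(f_1,g_4), S(f_2,g_4), S(f_3,g_4)) all reduce to 0 modulo the current basis, so we have a Gröbner basis.
Inter-reduce: drop elements whose leading term is divisible by another's, tail-reduce, and make monic.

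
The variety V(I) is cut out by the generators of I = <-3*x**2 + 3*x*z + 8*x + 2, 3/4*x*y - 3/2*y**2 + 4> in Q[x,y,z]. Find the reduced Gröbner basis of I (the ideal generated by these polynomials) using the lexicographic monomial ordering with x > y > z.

G = {x - 3/4*y**3 + 3/8*y**2*z + y**2 + 17/8*y - z - 8/3, y**4 - 1/2*y**3*z - 4/3*y**3 - 11/2*y**2 + 4/3*y*z + 32/9*y + 64/9}

f_1 = -3*x**2 + 3*x*z + 8*x + 2, LT = x**2.
f_2 = 3/4*x*y - 3/2*y**2 + 4, LT = x*y.

S(f_1,f_2): lcm = x**2*y. S = 2*x*y**2 - x*y*z - 8/3*x*y - 16/3*x - 2/3*y.
  leading term x*y**2: subtract (8/3*y)·f_2 from 2*x*y**2 - x*y*z - 8/3*x*y - 16/3*x - 2/3*y → -x*y*z - 8/3*x*y - 16/3*x + 4*y**3 - 34/3*y
  leading term x*y*z: subtract (-4/3*z)·f_2 from -x*y*z - 8/3*x*y - 16/3*x + 4*y**3 - 34/3*y → -8/3*x*y - 16/3*x + 4*y**3 - 2*y**2*z - 34/3*y + 16/3*z
  leading term x*y: subtract (-32/9)·f_2 from -8/3*x*y - 16/3*x + 4*y**3 - 2*y**2*z - 34/3*y + 16/3*z → -16/3*x + 4*y**3 - 2*y**2*z - 16/3*y**2 - 34/3*y + 16/3*z + 128/9
  leading term x: no divisor's leading term divides it; move -16/3*x to the remainder.
  leading term y**3: no divisor's leading term divides it; move 4*y**3 to the remainder.
  leading term y**2*z: no divisor's leading term divides it; move -2*y**2*z to the remainder.
  leading term y**2: no divisor's leading term divides it; move -16/3*y**2 to the remainder.
  leading term y: no divisor's leading term divides it; move -34/3*y to the remainder.
  leading term z: no divisor's leading term divides it; move 16/3*z to the remainder.
  leading term 1: no divisor's leading term divides it; move 128/9 to the remainder.
  remainder -16/3*x + 4*y**3 - 2*y**2*z - 16/3*y**2 - 34/3*y + 16/3*z + 128/9 ≠ 0; add g_3 = -16/3*x + 4*y**3 - 2*y**2*z - 16/3*y**2 - 34/3*y + 16/3*z + 128/9 to the basis.

S(f_1,g_3): lcm = x**2. S = 3/4*x*y**3 - 3/8*x*y**2*z - x*y**2 - 17/8*x*y - 2/3.
  leading term x*y**3: subtract (y**2)·f_2 from 3/4*x*y**3 - 3/8*x*y**2*z - x*y**2 - 17/8*x*y - 2/3 → -3/8*x*y**2*z - x*y**2 - 17/8*x*y + 3/2*y**4 - 4*y**2 - 2/3
  leading term x*y**2*z: subtract (-1/2*y*z)·f_2 from -3/8*x*y**2*z - x*y**2 - 17/8*x*y + 3/2*y**4 - 4*y**2 - 2/3 → -x*y**2 - 17/8*x*y + 3/2*y**4 - 3/4*y**3*z - 4*y**2 + 2*y*z - 2/3
  leading term x*y**2: subtract (-4/3*y)·f_2 from -x*y**2 - 17/8*x*y + 3/2*y**4 - 3/4*y**3*z - 4*y**2 + 2*y*z - 2/3 → -17/8*x*y + 3/2*y**4 - 3/4*y**3*z - 2*y**3 - 4*y**2 + 2*y*z + 16/3*y - 2/3
  leading term x*y: subtract (-17/6)·f_2 from -17/8*x*y + 3/2*y**4 - 3/4*y**3*z - 2*y**3 - 4*y**2 + 2*y*z + 16/3*y - 2/3 → 3/2*y**4 - 3/4*y**3*z - 2*y**3 - 33/4*y**2 + 2*y*z + 16/3*y + 32/3
  leading term y**4: no divisor's leading term divides it; move 3/2*y**4 to the remainder.
  leading term y**3*z: no divisor's leading term divides it; move -3/4*y**3*z to the remainder.
  leading term y**3: no divisor's leading term divides it; move -2*y**3 to the remainder.
  leading term y**2: no divisor's leading term divides it; move -33/4*y**2 to the remainder.
  leading term y*z: no divisor's leading term divides it; move 2*y*z to the remainder.
  leading term y: no divisor's leading term divides it; move 16/3*y to the remainder.
  leading term 1: no divisor's leading term divides it; move 32/3 to the remainder.
  remainder 3/2*y**4 - 3/4*y**3*z - 2*y**3 - 33/4*y**2 + 2*y*z + 16/3*y + 32/3 ≠ 0; add g_4 = 3/2*y**4 - 3/4*y**3*z - 2*y**3 - 33/4*y**2 + 2*y*z + 16/3*y + 32/3 to the basis.

The other S-polynomials (S(f_2,g_3), S(f_1,g_4), S(f_2,g_4), S(g_3,g_4)) all reduce to 0 modulo the current basis, so we have a Gröbner basis.
Inter-reduce: drop elements whose leading term is divisible by another's, tail-reduce, and make monic.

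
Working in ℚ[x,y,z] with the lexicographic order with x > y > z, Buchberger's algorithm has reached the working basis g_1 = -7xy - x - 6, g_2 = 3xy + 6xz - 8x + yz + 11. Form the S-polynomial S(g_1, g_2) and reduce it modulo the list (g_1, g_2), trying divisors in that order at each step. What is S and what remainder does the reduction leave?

lcm(LM(g_1), LM(g_2)) = xy.
S = (lcm/LT(g_1))·g_1 − (lcm/LT(g_2))·g_2 = -2xz + 59/21x - ⅓yz - 59/21.
Reduce S modulo (g_1, g_2) in that order:
  leading term xz: no divisor's leading term divides it; move -2xz to the remainder.
  leading term x: no divisor's leading term divides it; move 59/21x to the remainder.
  leading term yz: no divisor's leading term divides it; move -⅓yz to the remainder.
  leading term 1: no divisor's leading term divides it; move -59/21 to the remainder.
The remainder -2xz + 59/21x - ⅓yz - 59/21 is nonzero, so it would be added as the next basis element.
An S-polynomial is built so that the two leading terms cancel; whether anything survives reduction is exactly the Gröbner-basis criterion.

S(g_1, g_2) = -2xz + 59/21x - ⅓yz - 59/21; remainder on division = -2xz + 59/21x - ⅓yz - 59/21.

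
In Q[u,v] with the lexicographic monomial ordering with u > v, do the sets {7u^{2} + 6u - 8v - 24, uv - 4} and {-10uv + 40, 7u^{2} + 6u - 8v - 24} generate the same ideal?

For a fixed monomial order, each ideal has a unique reduced Gröbner basis; comparing bases decides equality.
Buchberger on the first generating set:
f_1 = 7u^{2} + 6u - 8v - 24, LT = u^{2}.
f_2 = uv - 4, LT = uv.

S(f_1,f_2): lcm = u^{2}v. S = \tfrac{6}{7}uv + 4u - \tfrac{8}{7}v^{2} - \tfrac{24}{7}v.
  leading term uv: subtract (\tfrac{6}{7})·f_2 from \tfrac{6}{7}uv + 4u - \tfrac{8}{7}v^{2} - \tfrac{24}{7}v → 4u - \tfrac{8}{7}v^{2} - \tfrac{24}{7}v + \tfrac{24}{7}
  leading term u: no divisor's leading term divides it; move 4u to the remainder.
  leading term v^{2}: no divisor's leading term divides it; move -\tfrac{8}{7}v^{2} to the remainder.
  leading term v: no divisor's leading term divides it; move -\tfrac{24}{7}v to the remainder.
  leading term 1: no divisor's leading term divides it; move \tfrac{24}{7} to the remainder.
  remainder 4u - \tfrac{8}{7}v^{2} - \tfrac{24}{7}v + \tfrac{24}{7} ≠ 0; add g_3 = 4u - \tfrac{8}{7}v^{2} - \tfrac{24}{7}v + \tfrac{24}{7} to the basis.

S(f_2,g_3): lcm = uv. S = \tfrac{2}{7}v^{3} + \tfrac{6}{7}v^{2} - \tfrac{6}{7}v - 4.
  leading term v^{3}: no divisor's leading term divides it; move \tfrac{2}{7}v^{3} to the remainder.
  leading term v^{2}: no divisor's leading term divides it; move \tfrac{6}{7}v^{2} to the remainder.
  leading term v: no divisor's leading term divides it; move -\tfrac{6}{7}v to the remainder.
  leading term 1: no divisor's leading term divides it; move -4 to the remainder.
  remainder \tfrac{2}{7}v^{3} + \tfrac{6}{7}v^{2} - \tfrac{6}{7}v - 4 ≠ 0; add g_4 = \tfrac{2}{7}v^{3} + \tfrac{6}{7}v^{2} - \tfrac{6}{7}v - 4 to the basis.

The other S-polynomials (S(f_1,g_3), S(f_1,g_4), S(f_2,g_4), S(g_3,g_4)) all reduce to 0 modulo the current basis, so we have a Gröbner basis.
Inter-reduce: drop elements whose leading term is divisible by another's, tail-reduce, and make monic.
Reduced Gröbner basis: {u - \tfrac{2}{7}v^{2} - \tfrac{6}{7}v + \tfrac{6}{7}, v^{3} + 3v^{2} - 3v - 14}.

Buchberger on the second generating set:
h_1 = -10uv + 40, LT = uv.
h_2 = 7u^{2} + 6u - 8v - 24, LT = u^{2}.

S(h_1,h_2): lcm = u^{2}v. S = -\tfrac{6}{7}uv - 4u + \tfrac{8}{7}v^{2} + \tfrac{24}{7}v.
  leading term uv: subtract (\tfrac{3}{35})·h_1 from -\tfrac{6}{7}uv - 4u + \tfrac{8}{7}v^{2} + \tfrac{24}{7}v → -4u + \tfrac{8}{7}v^{2} + \tfrac{24}{7}v - \tfrac{24}{7}
  leading term u: no divisor's leading term divides it; move -4u to the remainder.
  leading term v^{2}: no divisor's leading term divides it; move \tfrac{8}{7}v^{2} to the remainder.
  leading term v: no divisor's leading term divides it; move \tfrac{24}{7}v to the remainder.
  leading term 1: no divisor's leading term divides it; move -\tfrac{24}{7} to the remainder.
  remainder -4u + \tfrac{8}{7}v^{2} + \tfrac{24}{7}v - \tfrac{24}{7} ≠ 0; add k_3 = -4u + \tfrac{8}{7}v^{2} + \tfrac{24}{7}v - \tfrac{24}{7} to the basis.

S(h_1,k_3): lcm = uv. S = \tfrac{2}{7}v^{3} + \tfrac{6}{7}v^{2} - \tfrac{6}{7}v - 4.
  leading term v^{3}: no divisor's leading term divides it; move \tfrac{2}{7}v^{3} to the remainder.
  leading term v^{2}: no divisor's leading term divides it; move \tfrac{6}{7}v^{2} to the remainder.
  leading term v: no divisor's leading term divides it; move -\tfrac{6}{7}v to the remainder.
  leading term 1: no divisor's leading term divides it; move -4 to the remainder.
  remainder \tfrac{2}{7}v^{3} + \tfrac{6}{7}v^{2} - \tfrac{6}{7}v - 4 ≠ 0; add k_4 = \tfrac{2}{7}v^{3} + \tfrac{6}{7}v^{2} - \tfrac{6}{7}v - 4 to the basis.

The other S-polynomials (S(h_2,k_3), S(h_1,k_4), S(h_2,k_4), S(k_3,k_4)) all reduce to 0 modulo the current basis, so we have a Gröbner basis.
Inter-reduce: drop elements whose leading term is divisible by another's, tail-reduce, and make monic.
Reduced Gröbner basis: {u - \tfrac{2}{7}v^{2} - \tfrac{6}{7}v + \tfrac{6}{7}, v^{3} + 3v^{2} - 3v - 14}.

The two bases agree; hence the ideals are identical.
The choice of monomial ordering does not affect the verdict — as long as both bases are computed under the same ordering, their equality decides ideal equality.

Yes, the ideals are equal.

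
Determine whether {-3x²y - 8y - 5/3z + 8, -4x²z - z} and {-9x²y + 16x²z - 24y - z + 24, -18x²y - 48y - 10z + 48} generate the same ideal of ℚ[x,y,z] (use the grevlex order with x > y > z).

Two ideals are equal iff their reduced Gröbner bases coincide (the reduced basis is unique for a fixed ordering).
Buchberger on the first generating set:
f_1 = -3x²y - 8y - 5/3z + 8, LT = x²y.
f_2 = -4x²z - z, LT = x²z.

S(f_1,f_2): lcm = x²yz. S = 29/12yz + 5/9z² - 8/3z.
  reduce S modulo (f_1, f_2):
  remainder 29/12yz + 5/9z² - 8/3z ≠ 0; add g_3 = 29/12yz + 5/9z² - 8/3z to the basis.

The other S-polynomials (S(f_1,g_3), S(f_2,g_3)) all reduce to 0 modulo the current basis, so we have a Gröbner basis.
Inter-reduce: drop elements whose leading term is divisible by another's, tail-reduce, and make monic.
Reduced Gröbner basis: {x²y + 8/3y + 5/9z - 8/3, x²z + ¼z, yz + 20/87z² - 32/29z}.

Buchberger on the second generating set:
h_1 = -9x²y + 16x²z - 24y - z + 24, LT = x²y.
h_2 = -18x²y - 48y - 10z + 48, LT = x²y.

S(h_1,h_2): lcm = x²y. S = -16/9x²z - 4/9z.
  reduce S modulo (h_1, h_2):
  remainder -16/9x²z - 4/9z ≠ 0; add k_3 = -16/9x²z - 4/9z to the basis.

S(h_1,k_3): lcm = x²yz. S = -16/9x²z² + 29/12yz + 1/9z² - 8/3z.
  reduce S modulo (h_1, h_2, k_3):
  remainder 29/12yz + 5/9z² - 8/3z ≠ 0; add k_4 = 29/12yz + 5/9z² - 8/3z to the basis.

The other S-polynomials (S(h_2,k_3), S(h_1,k_4), S(h_2,k_4), S(k_3,k_4)) all reduce to 0 modulo the current basis, so we have a Gröbner basis.
Inter-reduce: drop elements whose leading term is divisible by another's, tail-reduce, and make monic.
Reduced Gröbner basis: {x²y + 8/3y + 5/9z - 8/3, x²z + ¼z, yz + 20/87z² - 32/29z}.

The two bases agree; hence the ideals are identical.

Yes, the ideals are equal.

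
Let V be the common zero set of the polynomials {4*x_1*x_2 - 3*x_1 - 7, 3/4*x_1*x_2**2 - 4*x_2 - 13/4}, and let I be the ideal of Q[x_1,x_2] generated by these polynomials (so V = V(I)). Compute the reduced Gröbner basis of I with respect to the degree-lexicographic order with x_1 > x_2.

f_1 = 4*x_1*x_2 - 3*x_1 - 7, LT = x_1*x_2.
f_2 = 3/4*x_1*x_2**2 - 4*x_2 - 13/4, LT = x_1*x_2**2.

S(f_1,f_2): lcm = x_1*x_2**2. S = -3/4*x_1*x_2 + 43/12*x_2 + 13/3.
  reduce S modulo (f_1, f_2):
  remainder -9/16*x_1 + 43/12*x_2 + 145/48 ≠ 0; add g_3 = -9/16*x_1 + 43/12*x_2 + 145/48 to the basis.

S(f_1,g_3): lcm = x_1*x_2. S = 172/27*x_2**2 - 3/4*x_1 + 145/27*x_2 - 7/4.
  reduce S modulo (f_1, f_2, g_3):
  remainder 172/27*x_2**2 + 16/27*x_2 - 52/9 ≠ 0; add g_4 = 172/27*x_2**2 + 16/27*x_2 - 52/9 to the basis.

The other S-polynomials (S(f_2,g_3), S(f_1,g_4), S(f_2,g_4), S(g_3,g_4)) all reduce to 0 modulo the current basis, so we have a Gröbner basis.
Inter-reduce: drop elements whose leading term is divisible by another's, tail-reduce, and make monic.

G = {x_2**2 + 4/43*x_2 - 39/43, x_1 - 172/27*x_2 - 145/27}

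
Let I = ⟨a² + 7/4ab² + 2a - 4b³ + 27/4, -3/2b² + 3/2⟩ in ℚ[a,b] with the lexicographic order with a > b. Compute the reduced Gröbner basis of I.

Buchberger's algorithm terminates because the ascending chain of leading-term ideals stabilizes.

f_1 = a² + 7/4ab² + 2a - 4b³ + 27/4, LT = a².
f_2 = -3/2b² + 3/2, LT = b².

The S-polynomials (S(f_1,f_2)) all reduce to 0 modulo the current basis, so we have a Gröbner basis.

G = {a² + 15/4a - 4b + 27/4, b² - 1}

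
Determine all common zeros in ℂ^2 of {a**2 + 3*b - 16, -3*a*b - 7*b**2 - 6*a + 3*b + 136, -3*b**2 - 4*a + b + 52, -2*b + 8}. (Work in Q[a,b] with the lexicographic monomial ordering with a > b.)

Compute a lex Gröbner basis by Buchberger's algorithm.
f_1 = a**2 + 3*b - 16, LT = a**2.
f_2 = -3*a*b - 6*a - 7*b**2 + 3*b + 136, LT = a*b.
f_3 = -4*a - 3*b**2 + b + 52, LT = a.
f_4 = -2*b + 8, LT = b.

The S-polynomials (S(f_1,f_2), S(f_1,f_3), S(f_1,f_4), S(f_2,f_3), S(f_2,f_4), S(f_3,f_4)) all reduce to 0 modulo the current basis, so we have a Gröbner basis.
Inter-reduce: drop elements whose leading term is divisible by another's, tail-reduce, and make monic.
Reduced Gröbner basis: {a - 2, b - 4}.

A lex Gröbner basis eliminates variables successively. Here b - 4 depends only on b, with roots {4}; lifting each root through the earlier basis elements recovers the full solutions.
  b = 4: the earlier basis element becomes a - 2 = 0, giving a = 2 — point (2, 4).
Substituting each solution back into the original system confirms all equations vanish.

{(2, 4)}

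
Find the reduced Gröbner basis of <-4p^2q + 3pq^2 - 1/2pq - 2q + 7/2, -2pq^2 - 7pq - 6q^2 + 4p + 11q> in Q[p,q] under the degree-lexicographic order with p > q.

f_1 = -4p^2q + 3pq^2 - 1/2pq - 2q + 7/2, LT = p^2q.
f_2 = -2pq^2 - 7pq - 6q^2 + 4p + 11q, LT = pq^2.

S(f_1,f_2): lcm = p^2q^2. S = -3/4pq^3 - 7/2p^2q - 23/8pq^2 + 2p^2 + 11/2pq + 1/2q^2 - 7/8q.
  leading term pq^3: subtract (3/8q)·f_2 from -3/4pq^3 - 7/2p^2q - 23/8pq^2 + 2p^2 + 11/2pq + 1/2q^2 - 7/8q → -7/2p^2q - 1/4pq^2 + 9/4q^3 + 2p^2 + 4pq - 29/8q^2 - 7/8q
  leading term p^2q: subtract (7/8)·f_1 from -7/2p^2q - 1/4pq^2 + 9/4q^3 + 2p^2 + 4pq - 29/8q^2 - 7/8q → -23/8pq^2 + 9/4q^3 + 2p^2 + 71/16pq - 29/8q^2 + 7/8q - 49/16
  leading term pq^2: subtract (23/16)·f_2 from -23/8pq^2 + 9/4q^3 + 2p^2 + 71/16pq - 29/8q^2 + 7/8q - 49/16 → 9/4q^3 + 2p^2 + 29/2pq + 5q^2 - 23/4p - 239/16q - 49/16
  leading term q^3: no divisor's leading term divides it; move 9/4q^3 to the remainder.
  leading term p^2: no divisor's leading term divides it; move 2p^2 to the remainder.
  leading term pq: no divisor's leading term divides it; move 29/2pq to the remainder.
  leading term q^2: no divisor's leading term divides it; move 5q^2 to the remainder.
  leading term p: no divisor's leading term divides it; move -23/4p to the remainder.
  leading term q: no divisor's leading term divides it; move -239/16q to the remainder.
  leading term 1: no divisor's leading term divides it; move -49/16 to the remainder.
  remainder 9/4q^3 + 2p^2 + 29/2pq + 5q^2 - 23/4p - 239/16q - 49/16 ≠ 0; add g_3 = 9/4q^3 + 2p^2 + 29/2pq + 5q^2 - 23/4p - 239/16q - 49/16 to the basis.

S(f_1,g_3): lcm = p^2q^3. S = -3/4pq^4 - 8/9p^4 - 58/9p^3q - 20/9p^2q^2 + 1/8pq^3 + 23/9p^3 + 239/36p^2q + 1/2q^3 + 49/36p^2 - 7/8q^2.
  leading term pq^4: subtract (3/8q^2)·f_2 from -3/4pq^4 - 8/9p^4 - 58/9p^3q - 20/9p^2q^2 + 1/8pq^3 + 23/9p^3 + 239/36p^2q + 1/2q^3 + 49/36p^2 - 7/8q^2 → -8/9p^4 - 58/9p^3q - 20/9p^2q^2 + 11/4pq^3 + 9/4q^4 + 23/9p^3 + 239/36p^2q - 3/2pq^2 - 29/8q^3 + 49/36p^2 - 7/8q^2
  leading term p^4: no divisor's leading term divides it; move -8/9p^4 to the remainder.
  leading term p^3q: subtract (29/18p)·f_1 from -58/9p^3q - 20/9p^2q^2 + 11/4pq^3 + 9/4q^4 + 23/9p^3 + 239/36p^2q - 3/2pq^2 - 29/8q^3 + 49/36p^2 - 7/8q^2 → -127/18p^2q^2 + 11/4pq^3 + 9/4q^4 + 23/9p^3 + 67/9p^2q - 3/2pq^2 - 29/8q^3 + 49/36p^2 + 29/9pq - 7/8q^2 - 203/36p
  leading term p^2q^2: subtract (127/72q)·f_1 from -127/18p^2q^2 + 11/4pq^3 + 9/4q^4 + 23/9p^3 + 67/9p^2q - 3/2pq^2 - 29/8q^3 + 49/36p^2 + 29/9pq - 7/8q^2 - 203/36p → -61/24pq^3 + 9/4q^4 + 23/9p^3 + 67/9p^2q - 89/144pq^2 - 29/8q^3 + 49/36p^2 + 29/9pq + 191/72q^2 - 203/36p - 889/144q
  leading term pq^3: subtract (61/48q)·f_2 from -61/24pq^3 + 9/4q^4 + 23/9p^3 + 67/9p^2q - 89/144pq^2 - 29/8q^3 + 49/36p^2 + 29/9pq + 191/72q^2 - 203/36p - 889/144q → 9/4q^4 + 23/9p^3 + 67/9p^2q + 149/18pq^2 + 4q^3 + 49/36p^2 - 67/36pq - 1631/144q^2 - 203/36p - 889/144q
  leading term q^4: subtract (q)·g_3 from 9/4q^4 + 23/9p^3 + 67/9p^2q + 149/18pq^2 + 4q^3 + 49/36p^2 - 67/36pq - 1631/144q^2 - 203/36p - 889/144q → 23/9p^3 + 49/9p^2q - 56/9pq^2 - q^3 + 49/36p^2 + 35/9pq + 65/18q^2 - 203/36p - 28/9q
  leading term p^3: no divisor's leading term divides it; move 23/9p^3 to the remainder.
  leading term p^2q: subtract (-49/36)·f_1 from 49/9p^2q - 56/9pq^2 - q^3 + 49/36p^2 + 35/9pq + 65/18q^2 - 203/36p - 28/9q → -77/36pq^2 - q^3 + 49/36p^2 + 77/24pq + 65/18q^2 - 203/36p - 35/6q + 343/72
  leading term pq^2: subtract (77/72)·f_2 from -77/36pq^2 - q^3 + 49/36p^2 + 77/24pq + 65/18q^2 - 203/36p - 35/6q + 343/72 → -q^3 + 49/36p^2 + 385/36pq + 361/36q^2 - 119/12p - 1267/72q + 343/72
  leading term q^3: subtract (-4/9)·g_3 from -q^3 + 49/36p^2 + 385/36pq + 361/36q^2 - 119/12p - 1267/72q + 343/72 → 9/4p^2 + 617/36pq + 49/4q^2 - 449/36p - 1745/72q + 245/72
  leading term p^2: no divisor's leading term divides it; move 9/4p^2 to the remainder.
  leading term pq: no divisor's leading term divides it; move 617/36pq to the remainder.
  leading term q^2: no divisor's leading term divides it; move 49/4q^2 to the remainder.
  leading term p: no divisor's leading term divides it; move -449/36p to the remainder.
  leading term q: no divisor's leading term divides it; move -1745/72q to the remainder.
  leading term 1: no divisor's leading term divides it; move 245/72 to the remainder.
  remainder -8/9p^4 + 23/9p^3 + 9/4p^2 + 617/36pq + 49/4q^2 - 449/36p - 1745/72q + 245/72 ≠ 0; add g_4 = -8/9p^4 + 23/9p^3 + 9/4p^2 + 617/36pq + 49/4q^2 - 449/36p - 1745/72q + 245/72 to the basis.

S(f_2,g_3): lcm = pq^3. S = -8/9p^3 - 58/9p^2q + 23/18pq^2 + 3q^3 + 23/9p^2 + 167/36pq - 11/2q^2 + 49/36p.
  leading term p^3: no divisor's leading term divides it; move -8/9p^3 to the remainder.
  leading term p^2q: subtract (29/18)·f_1 from -58/9p^2q + 23/18pq^2 + 3q^3 + 23/9p^2 + 167/36pq - 11/2q^2 + 49/36p → -32/9pq^2 + 3q^3 + 23/9p^2 + 49/9pq - 11/2q^2 + 49/36p + 29/9q - 203/36
  leading term pq^2: subtract (16/9)·f_2 from -32/9pq^2 + 3q^3 + 23/9p^2 + 49/9pq - 11/2q^2 + 49/36p + 29/9q - 203/36 → 3q^3 + 23/9p^2 + 161/9pq + 31/6q^2 - 23/4p - 49/3q - 203/36
  leading term q^3: subtract (4/3)·g_3 from 3q^3 + 23/9p^2 + 161/9pq + 31/6q^2 - 23/4p - 49/3q - 203/36 → -1/9p^2 - 13/9pq - 3/2q^2 + 23/12p + 43/12q - 14/9
  leading term p^2: no divisor's leading term divides it; move -1/9p^2 to the remainder.
  leading term pq: no divisor's leading term divides it; move -13/9pq to the remainder.
  leading term q^2: no divisor's leading term divides it; move -3/2q^2 to the remainder.
  leading term p: no divisor's leading term divides it; move 23/12p to the remainder.
  leading term q: no divisor's leading term divides it; move 43/12q to the remainder.
  leading term 1: no divisor's leading term divides it; move -14/9 to the remainder.
  remainder -8/9p^3 - 1/9p^2 - 13/9pq - 3/2q^2 + 23/12p + 43/12q - 14/9 ≠ 0; add g_5 = -8/9p^3 - 1/9p^2 - 13/9pq - 3/2q^2 + 23/12p + 43/12q - 14/9 to the basis.

The other S-polynomials (S(f_1,g_4), S(f_2,g_4), S(g_3,g_4), S(f_1,g_5), S(f_2,g_5), S(g_3,g_5), S(g_4,g_5)) all reduce to 0 modulo the current basis, so we have a Gröbner basis.
Inter-reduce: drop elements whose leading term is divisible by another's, tail-reduce, and make monic.

G = {p^3 + 1/8p^2 + 13/8pq + 27/16q^2 - 69/32p - 129/32q + 7/4, p^2q + 11/4pq + 9/4q^2 - 3/2p - 29/8q - 7/8, pq^2 + 7/2pq + 3q^2 - 2p - 11/2q, q^3 + 8/9p^2 + 58/9pq + 20/9q^2 - 23/9p - 239/36q - 49/36}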